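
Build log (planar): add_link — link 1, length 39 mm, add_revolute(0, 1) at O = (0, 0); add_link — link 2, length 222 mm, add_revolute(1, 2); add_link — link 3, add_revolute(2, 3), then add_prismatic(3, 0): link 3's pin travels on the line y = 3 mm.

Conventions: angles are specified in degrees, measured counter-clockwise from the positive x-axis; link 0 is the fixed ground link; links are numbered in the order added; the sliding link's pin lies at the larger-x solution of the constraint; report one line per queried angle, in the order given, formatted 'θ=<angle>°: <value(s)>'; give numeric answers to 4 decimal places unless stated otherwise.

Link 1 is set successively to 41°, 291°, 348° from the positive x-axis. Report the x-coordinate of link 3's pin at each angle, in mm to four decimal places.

geometry: r = 39 mm, L = 222 mm, e = 3 mm
θ=41°: crank pin P = (r cos θ, r sin θ) = (29.433674, 25.586302)
θ=41°: h = r sin θ − e = 25.586302 − 3 = 22.586302
θ=41°: x = r cos θ + √(L² − h²) = 29.433674 + 220.848045 = 250.281719
θ=291°: crank pin P = (r cos θ, r sin θ) = (13.976350, -36.409637)
θ=291°: h = r sin θ − e = -36.409637 − 3 = -39.409637
θ=291°: x = r cos θ + √(L² − h²) = 13.976350 + 218.473981 = 232.450331
θ=348°: crank pin P = (r cos θ, r sin θ) = (38.147756, -8.108556)
θ=348°: h = r sin θ − e = -8.108556 − 3 = -11.108556
θ=348°: x = r cos θ + √(L² − h²) = 38.147756 + 221.721898 = 259.869654

θ=41°: 250.2817
θ=291°: 232.4503
θ=348°: 259.8697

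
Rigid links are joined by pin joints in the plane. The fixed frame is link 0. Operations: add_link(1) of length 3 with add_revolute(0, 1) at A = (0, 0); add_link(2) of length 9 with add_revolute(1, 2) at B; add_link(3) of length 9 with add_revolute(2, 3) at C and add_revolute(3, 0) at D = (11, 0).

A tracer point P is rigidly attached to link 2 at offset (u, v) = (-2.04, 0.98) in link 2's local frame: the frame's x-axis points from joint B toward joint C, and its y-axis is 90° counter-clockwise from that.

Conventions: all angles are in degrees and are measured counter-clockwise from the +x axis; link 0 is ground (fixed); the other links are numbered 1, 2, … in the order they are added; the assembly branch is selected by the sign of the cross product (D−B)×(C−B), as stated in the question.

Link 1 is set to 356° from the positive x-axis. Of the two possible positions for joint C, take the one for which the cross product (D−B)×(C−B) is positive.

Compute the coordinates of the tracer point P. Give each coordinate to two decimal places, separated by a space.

A=(0,0), D=(11.00,0)
B = A + 3.00·(cos356°, sin356°) = (2.9927, -0.2093)
|BD| = 8.0100
circle(B,9.00) ∩ circle(D,9.00): a=4.0050, h=8.0598
  candidates: C₊=(6.7858,7.9524) cross=64.559; C₋=(7.2069,-8.1616) cross=-64.559
  branch + wants cross > 0 → take C=(6.7858,7.9524) (cross=64.559)
ex = (C−B)/|BC| = (0.4215,0.9068); ey = (-0.9068,0.4215)
P = B + -2.04·ex + 0.98·ey = (1.2442,-1.6462)

1.24 -1.65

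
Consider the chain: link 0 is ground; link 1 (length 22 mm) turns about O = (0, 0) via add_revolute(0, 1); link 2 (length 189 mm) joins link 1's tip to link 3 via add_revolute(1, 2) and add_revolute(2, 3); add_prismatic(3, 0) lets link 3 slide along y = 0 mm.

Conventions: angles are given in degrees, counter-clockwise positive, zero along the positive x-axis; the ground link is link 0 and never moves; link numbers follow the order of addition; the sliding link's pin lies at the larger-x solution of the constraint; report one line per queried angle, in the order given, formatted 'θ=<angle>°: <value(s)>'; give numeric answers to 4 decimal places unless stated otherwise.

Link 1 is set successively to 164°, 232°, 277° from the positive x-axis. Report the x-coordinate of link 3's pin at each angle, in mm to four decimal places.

geometry: r = 22 mm, L = 189 mm, e = 0 mm
θ=164°: crank pin P = (r cos θ, r sin θ) = (-21.147757, 6.064022)
θ=164°: h = r sin θ − e = 6.064022 − 0 = 6.064022
θ=164°: x = r cos θ + √(L² − h²) = -21.147757 + 188.902694 = 167.754936
θ=232°: crank pin P = (r cos θ, r sin θ) = (-13.544552, -17.336237)
θ=232°: h = r sin θ − e = -17.336237 − 0 = -17.336237
θ=232°: x = r cos θ + √(L² − h²) = -13.544552 + 188.203228 = 174.658675
θ=277°: crank pin P = (r cos θ, r sin θ) = (2.681126, -21.836015)
θ=277°: h = r sin θ − e = -21.836015 − 0 = -21.836015
θ=277°: x = r cos θ + √(L² − h²) = 2.681126 + 187.734356 = 190.415482

θ=164°: 167.7549
θ=232°: 174.6587
θ=277°: 190.4155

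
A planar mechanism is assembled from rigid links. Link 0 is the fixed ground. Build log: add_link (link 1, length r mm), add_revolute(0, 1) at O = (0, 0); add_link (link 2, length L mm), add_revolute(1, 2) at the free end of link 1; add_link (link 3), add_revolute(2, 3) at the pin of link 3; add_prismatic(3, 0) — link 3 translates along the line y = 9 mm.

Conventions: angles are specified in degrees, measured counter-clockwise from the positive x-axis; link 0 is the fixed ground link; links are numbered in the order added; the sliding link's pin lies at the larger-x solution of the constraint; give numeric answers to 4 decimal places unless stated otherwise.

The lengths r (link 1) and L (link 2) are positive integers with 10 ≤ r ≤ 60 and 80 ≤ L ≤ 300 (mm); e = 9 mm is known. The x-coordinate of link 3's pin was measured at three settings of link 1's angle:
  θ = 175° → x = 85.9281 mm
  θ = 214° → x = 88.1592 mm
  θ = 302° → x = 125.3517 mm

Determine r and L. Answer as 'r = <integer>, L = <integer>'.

constraint per measurement: (x − r cos θ)² + (r sin θ − e)² = L²
subtracting the θ₁ and θ₂ equations cancels the r² and L² terms:
r = (x₁² − x₂²) / (2[(x₁cos θ₁ + e sin θ₁) − (x₂cos θ₂ + e sin θ₂)]) = 28.9999 → r = 29
L² = (x₁ − r cos θ₁)² + (r sin θ₁ − e)² = 13225.0079 → L = 115.0000 → L = 115
check at θ₃=302°: x = 125.3517 (printed 125.3517) ✓

r = 29, L = 115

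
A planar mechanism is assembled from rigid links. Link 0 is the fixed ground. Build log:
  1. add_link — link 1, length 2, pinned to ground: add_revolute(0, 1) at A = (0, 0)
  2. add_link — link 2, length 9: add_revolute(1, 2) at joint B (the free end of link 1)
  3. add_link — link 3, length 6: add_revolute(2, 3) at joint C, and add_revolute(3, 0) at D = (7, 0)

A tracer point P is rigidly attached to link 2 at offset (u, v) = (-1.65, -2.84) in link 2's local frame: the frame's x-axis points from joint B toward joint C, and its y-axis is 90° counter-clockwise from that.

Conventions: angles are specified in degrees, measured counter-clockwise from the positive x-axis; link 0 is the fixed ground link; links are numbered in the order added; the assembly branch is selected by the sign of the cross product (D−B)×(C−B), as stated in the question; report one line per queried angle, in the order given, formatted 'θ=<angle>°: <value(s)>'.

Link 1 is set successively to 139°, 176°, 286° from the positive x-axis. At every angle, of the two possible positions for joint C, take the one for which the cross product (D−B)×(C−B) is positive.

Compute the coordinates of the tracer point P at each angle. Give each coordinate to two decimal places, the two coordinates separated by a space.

A=(0,0), D=(7.00,0)
θ=139°: B = A + 2.00·(cos139°, sin139°) = (-1.5094, 1.3121)
θ=139°: |BD| = 8.6100
θ=139°: circle(B,9.00) ∩ circle(D,6.00): a=6.9182, h=5.7566
θ=139°:   candidates: C₊=(6.2053,5.9471) cross=49.564; C₋=(4.4507,-5.4315) cross=-49.564
θ=139°:   branch + wants cross > 0 → take C=(6.2053,5.9471) (cross=49.564)
θ=139°: ex = (C−B)/|BC| = (0.8572,0.5150); ey = (-0.5150,0.8572)
θ=139°: P = B + -1.65·ex + -2.84·ey = (-1.4612,-1.9721)
θ=176°: B = A + 2.00·(cos176°, sin176°) = (-1.9951, 0.1395)
θ=176°: |BD| = 8.9962
θ=176°: circle(B,9.00) ∩ circle(D,6.00): a=6.9992, h=5.6579
θ=176°:   candidates: C₊=(5.0909,5.6882) cross=50.900; C₋=(4.9154,-5.6262) cross=-50.900
θ=176°:   branch + wants cross > 0 → take C=(5.0909,5.6882) (cross=50.900)
θ=176°: ex = (C−B)/|BC| = (0.7873,0.6165); ey = (-0.6165,0.7873)
θ=176°: P = B + -1.65·ex + -2.84·ey = (-1.5433,-3.1138)
θ=286°: B = A + 2.00·(cos286°, sin286°) = (0.5513, -1.9225)
θ=286°: |BD| = 6.7292
θ=286°: circle(B,9.00) ∩ circle(D,6.00): a=6.7082, h=6.0000
θ=286°:   candidates: C₊=(5.2657,5.7439) cross=40.375; C₋=(8.6941,-5.7559) cross=-40.375
θ=286°:   branch + wants cross > 0 → take C=(5.2657,5.7439) (cross=40.375)
θ=286°: ex = (C−B)/|BC| = (0.5238,0.8518); ey = (-0.8518,0.5238)
θ=286°: P = B + -1.65·ex + -2.84·ey = (2.1061,-4.8157)

θ=139°: -1.46 -1.97
θ=176°: -1.54 -3.11
θ=286°: 2.11 -4.82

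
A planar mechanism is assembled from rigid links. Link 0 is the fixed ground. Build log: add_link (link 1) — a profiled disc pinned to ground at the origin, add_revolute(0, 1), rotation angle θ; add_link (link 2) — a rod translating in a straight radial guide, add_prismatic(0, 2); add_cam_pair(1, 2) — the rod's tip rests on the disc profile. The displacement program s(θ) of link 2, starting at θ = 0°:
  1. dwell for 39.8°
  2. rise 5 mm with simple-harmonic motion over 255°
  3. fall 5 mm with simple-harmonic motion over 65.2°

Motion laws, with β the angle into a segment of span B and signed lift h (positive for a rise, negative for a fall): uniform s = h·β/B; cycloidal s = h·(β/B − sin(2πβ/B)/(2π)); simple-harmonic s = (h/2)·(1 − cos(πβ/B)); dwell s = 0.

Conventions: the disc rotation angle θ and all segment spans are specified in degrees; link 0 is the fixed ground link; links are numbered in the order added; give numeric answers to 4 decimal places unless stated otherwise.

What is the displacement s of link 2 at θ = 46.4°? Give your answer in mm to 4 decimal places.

seg 1 [0°–39.8°] dwell: s stays 0.0000
seg 2 [39.8°–294.8°] simple-harmonic, h=5: θ=46.4° here. β=6.6, B=255. 5/2·(1 − cos(π·0.0259)) = 0.0083 → s = 0.0083

0.0083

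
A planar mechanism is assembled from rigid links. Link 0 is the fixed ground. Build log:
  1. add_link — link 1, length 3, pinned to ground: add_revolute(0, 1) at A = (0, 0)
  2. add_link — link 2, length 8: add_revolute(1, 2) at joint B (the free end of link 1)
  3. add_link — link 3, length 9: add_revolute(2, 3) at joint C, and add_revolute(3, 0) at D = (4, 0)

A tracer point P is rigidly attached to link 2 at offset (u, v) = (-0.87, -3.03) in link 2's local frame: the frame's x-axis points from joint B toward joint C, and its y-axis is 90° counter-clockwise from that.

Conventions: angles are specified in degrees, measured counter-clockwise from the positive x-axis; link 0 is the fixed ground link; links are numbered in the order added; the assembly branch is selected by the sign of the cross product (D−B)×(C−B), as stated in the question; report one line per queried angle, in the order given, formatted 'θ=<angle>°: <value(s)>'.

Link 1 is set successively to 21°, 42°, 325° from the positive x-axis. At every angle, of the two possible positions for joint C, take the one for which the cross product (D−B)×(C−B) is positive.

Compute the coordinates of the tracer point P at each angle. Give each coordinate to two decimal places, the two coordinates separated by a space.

A=(0,0), D=(4.00,0)
θ=21°: B = A + 3.00·(cos21°, sin21°) = (2.8007, 1.0751)
θ=21°: |BD| = 1.6106
θ=21°: circle(B,8.00) ∩ circle(D,9.00): a=-4.4722, h=6.6332
θ=21°:   candidates: C₊=(3.8985,8.9994) cross=10.684; C₋=(-4.9570,-0.8787) cross=-10.684
θ=21°:   branch + wants cross > 0 → take C=(3.8985,8.9994) (cross=10.684)
θ=21°: ex = (C−B)/|BC| = (0.1372,0.9905); ey = (-0.9905,0.1372)
θ=21°: P = B + -0.87·ex + -3.03·ey = (5.6827,-0.2024)
θ=42°: B = A + 3.00·(cos42°, sin42°) = (2.2294, 2.0074)
θ=42°: |BD| = 2.6767
θ=42°: circle(B,8.00) ∩ circle(D,9.00): a=-1.8373, h=7.7862
θ=42°:   candidates: C₊=(6.8534,8.5357) cross=20.841; C₋=(-4.8252,-1.7651) cross=-20.841
θ=42°:   branch + wants cross > 0 → take C=(6.8534,8.5357) (cross=20.841)
θ=42°: ex = (C−B)/|BC| = (0.5780,0.8160); ey = (-0.8160,0.5780)
θ=42°: P = B + -0.87·ex + -3.03·ey = (4.1992,-0.4539)
θ=325°: B = A + 3.00·(cos325°, sin325°) = (2.4575, -1.7207)
θ=325°: |BD| = 2.3109
θ=325°: circle(B,8.00) ∩ circle(D,9.00): a=-2.5227, h=7.5918
θ=325°:   candidates: C₊=(-4.8794,1.4684) cross=17.544; C₋=(6.4265,-8.6667) cross=-17.544
θ=325°:   branch + wants cross > 0 → take C=(-4.8794,1.4684) (cross=17.544)
θ=325°: ex = (C−B)/|BC| = (-0.9171,0.3986); ey = (-0.3986,-0.9171)
θ=325°: P = B + -0.87·ex + -3.03·ey = (4.4632,0.7113)

θ=21°: 5.68 -0.20
θ=42°: 4.20 -0.45
θ=325°: 4.46 0.71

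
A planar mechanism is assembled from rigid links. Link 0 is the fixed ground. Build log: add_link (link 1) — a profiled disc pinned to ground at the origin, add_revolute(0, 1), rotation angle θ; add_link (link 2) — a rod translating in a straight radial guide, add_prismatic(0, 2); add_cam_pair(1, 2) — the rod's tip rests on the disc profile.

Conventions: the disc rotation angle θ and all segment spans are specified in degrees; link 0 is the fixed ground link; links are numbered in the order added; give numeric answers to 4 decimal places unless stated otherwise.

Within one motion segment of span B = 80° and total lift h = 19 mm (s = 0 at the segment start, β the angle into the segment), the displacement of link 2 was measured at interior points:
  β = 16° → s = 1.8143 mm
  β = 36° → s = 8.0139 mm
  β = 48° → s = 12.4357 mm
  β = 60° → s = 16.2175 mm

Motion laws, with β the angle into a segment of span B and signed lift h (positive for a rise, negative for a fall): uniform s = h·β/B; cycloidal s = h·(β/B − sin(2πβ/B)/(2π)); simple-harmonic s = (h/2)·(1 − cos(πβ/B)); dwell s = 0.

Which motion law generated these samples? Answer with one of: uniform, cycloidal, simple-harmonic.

candidates at β/B = r: uniform s = h·r (linear in β); cycloidal s = h·(r − sin(2πr)/(2π)); simple-harmonic s = (h/2)(1 − cos(πr))
β=16°: printed 1.8143 | uniform 3.8000, cycloidal 0.9241, simple-harmonic 1.8143
β=36°: printed 8.0139 | uniform 8.5500, cycloidal 7.6155, simple-harmonic 8.0139
β=48°: printed 12.4357 | uniform 11.4000, cycloidal 13.1774, simple-harmonic 12.4357
β=60°: printed 16.2175 | uniform 14.2500, cycloidal 17.2739, simple-harmonic 16.2175
only one law matches every sample → simple-harmonic

simple-harmonic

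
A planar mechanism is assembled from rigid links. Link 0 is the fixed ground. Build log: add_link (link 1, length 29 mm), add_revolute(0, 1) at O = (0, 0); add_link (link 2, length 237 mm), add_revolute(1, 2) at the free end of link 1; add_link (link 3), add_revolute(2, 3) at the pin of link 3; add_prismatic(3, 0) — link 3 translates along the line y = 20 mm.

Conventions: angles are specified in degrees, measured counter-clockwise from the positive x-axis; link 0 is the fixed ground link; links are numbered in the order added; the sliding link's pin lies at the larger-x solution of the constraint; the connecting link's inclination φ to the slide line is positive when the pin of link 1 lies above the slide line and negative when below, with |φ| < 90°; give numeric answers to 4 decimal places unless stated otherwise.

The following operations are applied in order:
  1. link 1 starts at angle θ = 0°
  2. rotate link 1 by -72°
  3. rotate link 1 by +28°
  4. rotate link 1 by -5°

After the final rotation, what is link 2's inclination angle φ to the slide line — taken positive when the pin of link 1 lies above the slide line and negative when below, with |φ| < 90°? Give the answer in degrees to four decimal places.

geometry: r = 29 mm, L = 237 mm, e = 20 mm; θ starts at 0°
rotate link 1 by -72°: θ ← 0° -72° = -72°
rotate link 1 by +28°: θ ← -72° +28° = -44°
rotate link 1 by -5°: θ ← -44° -5° = -49°
h = r sin θ − e = -21.886578 − 20 = -41.886578
sin φ = h / L = -41.886578 / 237 = -0.17673662
φ = arcsin(-0.17673662) = -10.179734°

-10.1797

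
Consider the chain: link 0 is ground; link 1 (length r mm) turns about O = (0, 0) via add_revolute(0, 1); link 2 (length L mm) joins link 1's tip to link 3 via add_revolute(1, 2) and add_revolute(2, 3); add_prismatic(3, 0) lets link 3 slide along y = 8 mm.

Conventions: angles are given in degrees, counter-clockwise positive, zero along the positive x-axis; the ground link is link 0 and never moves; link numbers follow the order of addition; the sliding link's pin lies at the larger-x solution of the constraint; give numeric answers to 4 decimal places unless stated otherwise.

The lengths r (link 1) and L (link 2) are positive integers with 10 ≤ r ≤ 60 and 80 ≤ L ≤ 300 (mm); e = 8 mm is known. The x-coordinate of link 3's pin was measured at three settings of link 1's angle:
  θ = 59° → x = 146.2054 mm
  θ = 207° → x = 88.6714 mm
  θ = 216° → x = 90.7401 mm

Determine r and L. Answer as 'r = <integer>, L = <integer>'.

constraint per measurement: (x − r cos θ)² + (r sin θ − e)² = L²
subtracting the θ₁ and θ₂ equations cancels the r² and L² terms:
r = (x₁² − x₂²) / (2[(x₁cos θ₁ + e sin θ₁) − (x₂cos θ₂ + e sin θ₂)]) = 41.0000 → r = 41
L² = (x₁ − r cos θ₁)² + (r sin θ₁ − e)² = 16384.0067 → L = 128.0000 → L = 128
check at θ₃=216°: x = 90.7401 (printed 90.7401) ✓

r = 41, L = 128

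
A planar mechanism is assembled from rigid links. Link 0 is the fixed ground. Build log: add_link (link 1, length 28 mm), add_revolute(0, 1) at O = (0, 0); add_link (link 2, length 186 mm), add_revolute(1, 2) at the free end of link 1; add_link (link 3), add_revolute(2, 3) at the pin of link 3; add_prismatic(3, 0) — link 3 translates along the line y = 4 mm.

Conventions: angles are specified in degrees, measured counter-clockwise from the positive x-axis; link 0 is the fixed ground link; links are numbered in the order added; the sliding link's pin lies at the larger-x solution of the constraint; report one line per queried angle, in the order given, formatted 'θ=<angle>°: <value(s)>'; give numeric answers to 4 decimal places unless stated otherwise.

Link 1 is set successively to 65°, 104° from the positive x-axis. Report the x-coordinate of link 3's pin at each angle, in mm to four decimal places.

geometry: r = 28 mm, L = 186 mm, e = 4 mm
θ=65°: crank pin P = (r cos θ, r sin θ) = (11.833311, 25.376618)
θ=65°: h = r sin θ − e = 25.376618 − 4 = 21.376618
θ=65°: x = r cos θ + √(L² − h²) = 11.833311 + 184.767530 = 196.600841
θ=104°: crank pin P = (r cos θ, r sin θ) = (-6.773813, 27.168280)
θ=104°: h = r sin θ − e = 27.168280 − 4 = 23.168280
θ=104°: x = r cos θ + √(L² − h²) = -6.773813 + 184.551431 = 177.777618

θ=65°: 196.6008
θ=104°: 177.7776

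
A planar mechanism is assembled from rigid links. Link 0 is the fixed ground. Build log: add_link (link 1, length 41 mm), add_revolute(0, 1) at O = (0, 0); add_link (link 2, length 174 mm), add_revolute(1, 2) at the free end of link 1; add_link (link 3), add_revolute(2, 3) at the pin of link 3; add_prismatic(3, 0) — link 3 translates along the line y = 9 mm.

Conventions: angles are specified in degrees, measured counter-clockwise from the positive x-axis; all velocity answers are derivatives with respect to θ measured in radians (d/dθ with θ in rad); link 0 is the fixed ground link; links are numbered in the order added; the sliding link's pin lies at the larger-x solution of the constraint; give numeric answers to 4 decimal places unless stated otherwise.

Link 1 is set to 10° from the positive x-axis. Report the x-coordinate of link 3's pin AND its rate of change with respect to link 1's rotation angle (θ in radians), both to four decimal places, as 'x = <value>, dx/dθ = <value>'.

geometry: r = 41 mm, L = 174 mm, e = 9 mm
crank pin P = (r cos θ, r sin θ) = (40.377118, 7.119575)
h = r sin θ − e = 7.119575 − 9 = -1.880425
x = r cos θ + √(L² − h²) = 40.377118 + 173.989839 = 214.366957
dx/dθ = −r sin θ − h·r cos θ/√(L² − h²) (θ in radians; h = -1.880425) = -6.683193

x = 214.3670, dx/dθ = -6.6832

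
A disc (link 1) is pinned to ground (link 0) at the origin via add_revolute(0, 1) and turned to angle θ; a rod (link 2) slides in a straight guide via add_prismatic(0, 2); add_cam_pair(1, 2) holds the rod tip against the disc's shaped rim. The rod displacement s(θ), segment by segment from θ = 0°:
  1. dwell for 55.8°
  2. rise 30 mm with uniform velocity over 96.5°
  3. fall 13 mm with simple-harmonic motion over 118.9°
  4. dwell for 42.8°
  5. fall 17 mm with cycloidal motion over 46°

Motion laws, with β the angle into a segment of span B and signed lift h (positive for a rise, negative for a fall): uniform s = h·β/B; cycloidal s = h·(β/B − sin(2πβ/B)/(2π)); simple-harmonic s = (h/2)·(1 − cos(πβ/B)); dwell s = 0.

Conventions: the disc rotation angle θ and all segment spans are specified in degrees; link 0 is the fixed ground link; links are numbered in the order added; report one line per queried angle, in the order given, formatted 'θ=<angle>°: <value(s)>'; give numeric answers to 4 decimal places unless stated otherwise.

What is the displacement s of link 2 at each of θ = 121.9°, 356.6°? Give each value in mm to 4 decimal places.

segment 1 (0° to 55.8°, dwell): s unchanged at 0.0000
θ = 121.9° falls in segment 2 (55.8° to 152.3°, uniform, h = 30): β = 121.9 − 55.8 = 66.1°, B = 96.5°; Δs = 30·66.1/96.5 = 20.5492; s = 0.0000 + 20.5492 = 20.5492
segment 2 (55.8° to 152.3°, uniform, h = 30) is passed completely: s = 0.0000 + (30) = 30.0000
segment 3 (152.3° to 271.2°, simple-harmonic, h = -13) is passed completely: s = 30.0000 + (-13) = 17.0000
segment 4 (271.2° to 314°, dwell): s unchanged at 17.0000
θ = 356.6° falls in segment 5 (314° to 360°, cycloidal, h = -17): β = 356.6 − 314 = 42.6°, B = 46°; Δs = -17·(0.9261 − sin(2π·0.9261)/(2π)) = -16.9553; s = 17.0000 − 16.9553 = 0.0447

θ=121.9°: 20.5492
θ=356.6°: 0.0447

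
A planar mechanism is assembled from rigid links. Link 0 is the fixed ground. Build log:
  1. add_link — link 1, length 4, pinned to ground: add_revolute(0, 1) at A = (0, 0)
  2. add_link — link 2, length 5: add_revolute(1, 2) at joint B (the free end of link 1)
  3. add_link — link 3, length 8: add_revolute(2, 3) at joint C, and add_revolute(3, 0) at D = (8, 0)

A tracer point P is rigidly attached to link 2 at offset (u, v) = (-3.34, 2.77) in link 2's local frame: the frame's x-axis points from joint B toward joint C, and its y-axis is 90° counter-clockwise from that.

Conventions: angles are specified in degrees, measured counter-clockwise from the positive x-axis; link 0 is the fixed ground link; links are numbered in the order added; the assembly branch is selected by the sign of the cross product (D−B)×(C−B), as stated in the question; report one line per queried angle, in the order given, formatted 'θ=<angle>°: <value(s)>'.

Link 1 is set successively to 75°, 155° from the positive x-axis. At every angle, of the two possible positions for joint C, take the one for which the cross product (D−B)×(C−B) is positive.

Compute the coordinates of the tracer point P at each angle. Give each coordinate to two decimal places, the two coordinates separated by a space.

A=(0,0), D=(8.00,0)
θ=75°: B = A + 4.00·(cos75°, sin75°) = (1.0353, 3.8637)
θ=75°: |BD| = 7.9646
θ=75°: circle(B,5.00) ∩ circle(D,8.00): a=1.5340, h=4.7589
θ=75°:   candidates: C₊=(4.6853,7.2810) cross=37.903; C₋=(0.0681,-1.0419) cross=-37.903
θ=75°:   branch + wants cross > 0 → take C=(4.6853,7.2810) (cross=37.903)
θ=75°: ex = (C−B)/|BC| = (0.7300,0.6835); ey = (-0.6835,0.7300)
θ=75°: P = B + -3.34·ex + 2.77·ey = (-3.2961,3.6031)
θ=155°: B = A + 4.00·(cos155°, sin155°) = (-3.6252, 1.6905)
θ=155°: |BD| = 11.7475
θ=155°: circle(B,5.00) ∩ circle(D,8.00): a=4.2138, h=2.6914
θ=155°:   candidates: C₊=(0.9320,3.7475) cross=31.617; C₋=(0.1574,-1.5793) cross=-31.617
θ=155°:   branch + wants cross > 0 → take C=(0.9320,3.7475) (cross=31.617)
θ=155°: ex = (C−B)/|BC| = (0.9115,0.4114); ey = (-0.4114,0.9115)
θ=155°: P = B + -3.34·ex + 2.77·ey = (-7.8091,2.8411)

θ=75°: -3.30 3.60
θ=155°: -7.81 2.84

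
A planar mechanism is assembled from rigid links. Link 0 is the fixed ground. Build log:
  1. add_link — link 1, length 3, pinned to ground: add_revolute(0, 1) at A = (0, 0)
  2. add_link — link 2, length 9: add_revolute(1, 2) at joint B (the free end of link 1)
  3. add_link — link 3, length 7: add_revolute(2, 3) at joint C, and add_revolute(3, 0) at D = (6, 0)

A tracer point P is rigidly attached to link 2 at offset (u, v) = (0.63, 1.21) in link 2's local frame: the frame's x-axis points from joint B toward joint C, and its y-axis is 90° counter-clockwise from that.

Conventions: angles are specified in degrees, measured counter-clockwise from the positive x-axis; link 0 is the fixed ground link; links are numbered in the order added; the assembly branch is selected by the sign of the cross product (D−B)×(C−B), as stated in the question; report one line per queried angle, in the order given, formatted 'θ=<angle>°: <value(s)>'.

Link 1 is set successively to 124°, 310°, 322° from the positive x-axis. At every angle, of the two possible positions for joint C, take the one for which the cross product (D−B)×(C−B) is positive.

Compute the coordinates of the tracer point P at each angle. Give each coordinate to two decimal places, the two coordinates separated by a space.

A=(0,0), D=(6.00,0)
θ=124°: B = A + 3.00·(cos124°, sin124°) = (-1.6776, 2.4871)
θ=124°: |BD| = 8.0704
θ=124°: circle(B,9.00) ∩ circle(D,7.00): a=6.0177, h=6.6923
θ=124°:   candidates: C₊=(6.1097,6.9991) cross=54.009; C₋=(1.9849,-5.7340) cross=-54.009
θ=124°:   branch + wants cross > 0 → take C=(6.1097,6.9991) (cross=54.009)
θ=124°: ex = (C−B)/|BC| = (0.8653,0.5013); ey = (-0.5013,0.8653)
θ=124°: P = B + 0.63·ex + 1.21·ey = (-1.7391,3.8499)
θ=310°: B = A + 3.00·(cos310°, sin310°) = (1.9284, -2.2981)
θ=310°: |BD| = 4.6754
θ=310°: circle(B,9.00) ∩ circle(D,7.00): a=5.7599, h=6.9155
θ=310°:   candidates: C₊=(3.5452,6.5554) cross=32.333; C₋=(10.3436,-5.4894) cross=-32.333
θ=310°:   branch + wants cross > 0 → take C=(3.5452,6.5554) (cross=32.333)
θ=310°: ex = (C−B)/|BC| = (0.1796,0.9837); ey = (-0.9837,0.1796)
θ=310°: P = B + 0.63·ex + 1.21·ey = (0.8512,-1.4610)
θ=322°: B = A + 3.00·(cos322°, sin322°) = (2.3640, -1.8470)
θ=322°: |BD| = 4.0782
θ=322°: circle(B,9.00) ∩ circle(D,7.00): a=5.9624, h=6.7416
θ=322°:   candidates: C₊=(4.6267,6.8640) cross=27.494; C₋=(10.7331,-5.1573) cross=-27.494
θ=322°:   branch + wants cross > 0 → take C=(4.6267,6.8640) (cross=27.494)
θ=322°: ex = (C−B)/|BC| = (0.2514,0.9679); ey = (-0.9679,0.2514)
θ=322°: P = B + 0.63·ex + 1.21·ey = (1.3513,-0.9330)

θ=124°: -1.74 3.85
θ=310°: 0.85 -1.46
θ=322°: 1.35 -0.93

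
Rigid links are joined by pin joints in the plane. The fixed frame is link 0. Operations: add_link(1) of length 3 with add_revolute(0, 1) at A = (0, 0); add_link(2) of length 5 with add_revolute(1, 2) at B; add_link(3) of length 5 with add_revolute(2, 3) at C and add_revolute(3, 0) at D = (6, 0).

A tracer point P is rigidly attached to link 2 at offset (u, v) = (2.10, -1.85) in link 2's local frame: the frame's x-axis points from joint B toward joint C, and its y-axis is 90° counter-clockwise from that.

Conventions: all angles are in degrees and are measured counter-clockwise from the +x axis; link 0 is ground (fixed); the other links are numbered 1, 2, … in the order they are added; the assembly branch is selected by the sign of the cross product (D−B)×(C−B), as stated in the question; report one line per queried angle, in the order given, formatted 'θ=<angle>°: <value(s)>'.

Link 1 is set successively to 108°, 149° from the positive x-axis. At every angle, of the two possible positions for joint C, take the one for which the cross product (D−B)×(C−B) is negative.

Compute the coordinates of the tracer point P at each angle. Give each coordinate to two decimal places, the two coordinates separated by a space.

A=(0,0), D=(6.00,0)
θ=108°: B = A + 3.00·(cos108°, sin108°) = (-0.9271, 2.8532)
θ=108°: |BD| = 7.4916
θ=108°: circle(B,5.00) ∩ circle(D,5.00): a=3.7458, h=3.3119
θ=108°:   candidates: C₊=(3.7978,4.4889) cross=24.812; C₋=(1.2751,-1.6357) cross=-24.812
θ=108°:   branch - wants cross < 0 → take C=(1.2751,-1.6357) (cross=-24.812)
θ=108°: ex = (C−B)/|BC| = (0.4404,-0.8978); ey = (0.8978,0.4404)
θ=108°: P = B + 2.10·ex + -1.85·ey = (-1.6630,0.1530)
θ=149°: B = A + 3.00·(cos149°, sin149°) = (-2.5715, 1.5451)
θ=149°: |BD| = 8.7097
θ=149°: circle(B,5.00) ∩ circle(D,5.00): a=4.3548, h=2.4567
θ=149°:   candidates: C₊=(2.1501,3.1903) cross=21.397; C₋=(1.2784,-1.6452) cross=-21.397
θ=149°:   branch - wants cross < 0 → take C=(1.2784,-1.6452) (cross=-21.397)
θ=149°: ex = (C−B)/|BC| = (0.7700,-0.6381); ey = (0.6381,0.7700)
θ=149°: P = B + 2.10·ex + -1.85·ey = (-2.1350,-1.2193)

θ=108°: -1.66 0.15
θ=149°: -2.13 -1.22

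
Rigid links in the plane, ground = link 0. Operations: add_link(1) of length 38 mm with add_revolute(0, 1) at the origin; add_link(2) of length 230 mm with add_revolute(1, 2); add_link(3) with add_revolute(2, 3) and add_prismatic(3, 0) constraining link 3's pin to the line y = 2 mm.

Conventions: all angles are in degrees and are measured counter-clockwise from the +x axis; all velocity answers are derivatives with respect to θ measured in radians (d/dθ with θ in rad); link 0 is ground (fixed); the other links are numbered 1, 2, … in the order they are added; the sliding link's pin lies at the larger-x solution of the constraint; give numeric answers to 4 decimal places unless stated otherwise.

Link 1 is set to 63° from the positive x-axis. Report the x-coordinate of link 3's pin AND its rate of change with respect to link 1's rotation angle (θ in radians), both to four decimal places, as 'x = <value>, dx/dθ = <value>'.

geometry: r = 38 mm, L = 230 mm, e = 2 mm
crank pin P = (r cos θ, r sin θ) = (17.251639, 33.858248)
h = r sin θ − e = 33.858248 − 2 = 31.858248
x = r cos θ + √(L² − h²) = 17.251639 + 227.782906 = 245.034544
dx/dθ = −r sin θ − h·r cos θ/√(L² − h²) (θ in radians; h = 31.858248) = -36.271102

x = 245.0345, dx/dθ = -36.2711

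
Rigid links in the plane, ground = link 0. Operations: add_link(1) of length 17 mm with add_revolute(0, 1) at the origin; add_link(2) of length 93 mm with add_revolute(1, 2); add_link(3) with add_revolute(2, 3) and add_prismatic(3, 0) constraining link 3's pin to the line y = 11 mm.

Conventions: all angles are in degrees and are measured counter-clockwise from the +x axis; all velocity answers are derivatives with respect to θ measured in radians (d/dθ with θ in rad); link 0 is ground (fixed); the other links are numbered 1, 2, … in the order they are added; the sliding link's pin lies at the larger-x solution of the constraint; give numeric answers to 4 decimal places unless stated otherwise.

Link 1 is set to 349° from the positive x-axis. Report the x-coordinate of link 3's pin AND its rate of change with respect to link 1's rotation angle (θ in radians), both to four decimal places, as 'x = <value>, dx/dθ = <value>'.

geometry: r = 17 mm, L = 93 mm, e = 11 mm
crank pin P = (r cos θ, r sin θ) = (16.687662, -3.243753)
h = r sin θ − e = -3.243753 − 11 = -14.243753
x = r cos θ + √(L² − h²) = 16.687662 + 91.902750 = 108.590412
dx/dθ = −r sin θ − h·r cos θ/√(L² − h²) (θ in radians; h = -14.243753) = 5.830127

x = 108.5904, dx/dθ = 5.8301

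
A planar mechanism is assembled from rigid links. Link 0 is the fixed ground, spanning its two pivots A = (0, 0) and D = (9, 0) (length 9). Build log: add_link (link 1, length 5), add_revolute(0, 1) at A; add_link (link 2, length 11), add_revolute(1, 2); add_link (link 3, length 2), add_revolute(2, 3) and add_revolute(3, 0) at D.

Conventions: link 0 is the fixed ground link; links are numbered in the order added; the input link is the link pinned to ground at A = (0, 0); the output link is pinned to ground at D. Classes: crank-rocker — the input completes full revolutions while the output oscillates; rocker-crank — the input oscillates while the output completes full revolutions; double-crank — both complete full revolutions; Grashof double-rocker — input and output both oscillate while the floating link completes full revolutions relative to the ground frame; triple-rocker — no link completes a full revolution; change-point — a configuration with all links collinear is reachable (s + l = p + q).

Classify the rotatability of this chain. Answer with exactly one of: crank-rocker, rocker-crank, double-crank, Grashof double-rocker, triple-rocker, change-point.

lengths: ground=9, input=5, coupler=11, output=2
sorted: s=2 (shortest), l=11 (longest), p+q=14
s + l = 13 vs p + q = 14
s + l < p + q (Grashof) with shortest = output link → rocker-crank

rocker-crank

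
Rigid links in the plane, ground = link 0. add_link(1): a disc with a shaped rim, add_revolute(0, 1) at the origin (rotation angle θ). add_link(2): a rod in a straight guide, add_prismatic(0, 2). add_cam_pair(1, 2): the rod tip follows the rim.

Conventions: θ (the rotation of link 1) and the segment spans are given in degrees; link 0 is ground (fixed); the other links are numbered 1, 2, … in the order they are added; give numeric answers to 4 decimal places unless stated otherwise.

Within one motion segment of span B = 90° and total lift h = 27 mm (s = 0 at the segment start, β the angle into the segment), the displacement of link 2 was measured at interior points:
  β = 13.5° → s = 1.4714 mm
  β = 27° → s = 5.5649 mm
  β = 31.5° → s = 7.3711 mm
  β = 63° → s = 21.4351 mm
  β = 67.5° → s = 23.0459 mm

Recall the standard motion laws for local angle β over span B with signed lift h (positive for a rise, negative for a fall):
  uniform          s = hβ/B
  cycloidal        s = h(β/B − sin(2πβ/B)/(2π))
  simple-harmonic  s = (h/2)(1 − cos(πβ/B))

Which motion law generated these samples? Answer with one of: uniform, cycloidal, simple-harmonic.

candidates at β/B = r: uniform s = h·r (linear in β); cycloidal s = h·(r − sin(2πr)/(2π)); simple-harmonic s = (h/2)(1 − cos(πr))
β=13.5°: printed 1.4714 | uniform 4.0500, cycloidal 0.5735, simple-harmonic 1.4714
β=27°: printed 5.5649 | uniform 8.1000, cycloidal 4.0131, simple-harmonic 5.5649
β=31.5°: printed 7.3711 | uniform 9.4500, cycloidal 5.9735, simple-harmonic 7.3711
β=63°: printed 21.4351 | uniform 18.9000, cycloidal 22.9869, simple-harmonic 21.4351
β=67.5°: printed 23.0459 | uniform 20.2500, cycloidal 24.5472, simple-harmonic 23.0459
only one law matches every sample → simple-harmonic

simple-harmonic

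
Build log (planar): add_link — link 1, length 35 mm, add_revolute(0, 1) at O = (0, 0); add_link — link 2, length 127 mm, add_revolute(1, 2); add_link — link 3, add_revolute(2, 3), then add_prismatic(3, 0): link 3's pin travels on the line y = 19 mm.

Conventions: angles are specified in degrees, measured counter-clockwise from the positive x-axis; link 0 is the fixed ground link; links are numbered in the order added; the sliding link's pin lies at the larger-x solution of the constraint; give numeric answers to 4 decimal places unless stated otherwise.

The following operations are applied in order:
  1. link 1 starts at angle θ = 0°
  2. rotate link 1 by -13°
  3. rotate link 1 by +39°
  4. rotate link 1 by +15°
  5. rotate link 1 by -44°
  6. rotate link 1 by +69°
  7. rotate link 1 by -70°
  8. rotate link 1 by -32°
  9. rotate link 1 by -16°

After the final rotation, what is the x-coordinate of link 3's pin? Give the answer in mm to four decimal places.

geometry: r = 35 mm, L = 127 mm, e = 19 mm; θ starts at 0°
rotate link 1 by -13°: θ ← 0° -13° = -13°
rotate link 1 by +39°: θ ← -13° +39° = 26°
rotate link 1 by +15°: θ ← 26° +15° = 41°
rotate link 1 by -44°: θ ← 41° -44° = -3°
rotate link 1 by +69°: θ ← -3° +69° = 66°
rotate link 1 by -70°: θ ← 66° -70° = -4°
rotate link 1 by -32°: θ ← -4° -32° = -36°
rotate link 1 by -16°: θ ← -36° -16° = -52°
crank pin P = (r cos θ, r sin θ) = (21.548152, -27.580376)
h = r sin θ − e = -27.580376 − 19 = -46.580376
x = r cos θ + √(L² − h²) = 21.548152 + 118.149348 = 139.697500

139.6975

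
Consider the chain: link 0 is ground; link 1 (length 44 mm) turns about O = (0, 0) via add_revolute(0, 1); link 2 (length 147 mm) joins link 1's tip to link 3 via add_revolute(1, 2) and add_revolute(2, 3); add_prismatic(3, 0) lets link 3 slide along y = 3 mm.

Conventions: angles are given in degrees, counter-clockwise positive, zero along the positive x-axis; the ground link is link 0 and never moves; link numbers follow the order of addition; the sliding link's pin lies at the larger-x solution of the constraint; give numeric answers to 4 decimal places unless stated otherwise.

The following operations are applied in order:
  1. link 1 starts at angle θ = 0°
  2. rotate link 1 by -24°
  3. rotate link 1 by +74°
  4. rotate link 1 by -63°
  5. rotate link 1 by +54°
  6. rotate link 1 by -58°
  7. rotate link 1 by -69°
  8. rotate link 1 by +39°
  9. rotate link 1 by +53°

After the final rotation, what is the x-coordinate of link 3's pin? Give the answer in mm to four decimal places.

geometry: r = 44 mm, L = 147 mm, e = 3 mm; θ starts at 0°
rotate link 1 by -24°: θ ← 0° -24° = -24°
rotate link 1 by +74°: θ ← -24° +74° = 50°
rotate link 1 by -63°: θ ← 50° -63° = -13°
rotate link 1 by +54°: θ ← -13° +54° = 41°
rotate link 1 by -58°: θ ← 41° -58° = -17°
rotate link 1 by -69°: θ ← -17° -69° = -86°
rotate link 1 by +39°: θ ← -86° +39° = -47°
rotate link 1 by +53°: θ ← -47° +53° = 6°
crank pin P = (r cos θ, r sin θ) = (43.758963, 4.599252)
h = r sin θ − e = 4.599252 − 3 = 1.599252
x = r cos θ + √(L² − h²) = 43.758963 + 146.991300 = 190.750264

190.7503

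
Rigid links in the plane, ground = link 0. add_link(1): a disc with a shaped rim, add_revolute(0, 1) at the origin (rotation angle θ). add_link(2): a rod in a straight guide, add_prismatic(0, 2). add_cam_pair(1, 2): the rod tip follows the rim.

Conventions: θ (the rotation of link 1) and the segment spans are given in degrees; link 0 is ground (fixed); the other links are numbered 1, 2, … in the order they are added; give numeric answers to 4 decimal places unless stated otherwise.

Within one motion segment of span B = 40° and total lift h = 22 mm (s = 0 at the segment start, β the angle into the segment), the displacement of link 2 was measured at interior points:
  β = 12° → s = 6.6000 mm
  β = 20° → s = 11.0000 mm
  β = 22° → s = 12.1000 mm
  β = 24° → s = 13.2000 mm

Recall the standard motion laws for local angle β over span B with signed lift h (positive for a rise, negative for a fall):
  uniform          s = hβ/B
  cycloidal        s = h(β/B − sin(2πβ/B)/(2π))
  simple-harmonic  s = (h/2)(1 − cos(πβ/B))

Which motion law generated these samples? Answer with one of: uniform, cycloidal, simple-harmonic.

candidates at β/B = r: uniform s = h·r (linear in β); cycloidal s = h·(r − sin(2πr)/(2π)); simple-harmonic s = (h/2)(1 − cos(πr))
β=12°: printed 6.6000 | uniform 6.6000, cycloidal 3.2700, simple-harmonic 4.5344
β=20°: printed 11.0000 | uniform 11.0000, cycloidal 11.0000, simple-harmonic 11.0000
β=22°: printed 12.1000 | uniform 12.1000, cycloidal 13.1820, simple-harmonic 12.7208
β=24°: printed 13.2000 | uniform 13.2000, cycloidal 15.2581, simple-harmonic 14.3992
only one law matches every sample → uniform

uniform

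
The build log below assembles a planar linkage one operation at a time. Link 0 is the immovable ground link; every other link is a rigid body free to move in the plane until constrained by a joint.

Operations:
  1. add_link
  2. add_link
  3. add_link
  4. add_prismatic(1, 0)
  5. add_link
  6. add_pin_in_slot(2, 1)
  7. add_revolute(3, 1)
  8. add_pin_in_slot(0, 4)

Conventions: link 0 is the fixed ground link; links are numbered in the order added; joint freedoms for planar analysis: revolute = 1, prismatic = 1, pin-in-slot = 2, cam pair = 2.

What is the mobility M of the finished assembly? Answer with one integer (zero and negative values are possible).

L=1 J1=0 J2=0
add link → L=2 J1=0 J2=0
add link → L=3 J1=0 J2=0
add link → L=4 J1=0 J2=0
P@1,0 dof=1 J1 → L=4 J1=1 J2=0
add link → L=5 J1=1 J2=0
PS@2,1 dof=2 J2 → L=5 J1=1 J2=1
R@3,1 dof=1 J1 → L=5 J1=2 J2=1
PS@0,4 dof=2 J2 → L=5 J1=2 J2=2
M=3(L−1)−2J1−J2=3·4−2·2−2=6

M = 6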